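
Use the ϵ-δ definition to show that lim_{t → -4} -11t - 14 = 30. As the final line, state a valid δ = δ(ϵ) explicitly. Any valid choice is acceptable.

δ = ϵ/11

Suppose ϵ > 0. We need δ > 0 so that 0 < |t + 4| < δ implies |(-11t - 14) − 30| < ϵ.
|(-11t - 14) − 30| = |-11t - 44| = 11|t + 4|.
So 11|t + 4| < ϵ exactly when |t + 4| < ϵ/11.
Choosing δ = ϵ/11 gives |(-11t - 14) − 30| = 11|t + 4| < ϵ whenever |t + 4| < δ.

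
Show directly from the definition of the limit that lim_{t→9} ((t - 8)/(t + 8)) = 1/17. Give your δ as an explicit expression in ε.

δ = min(17/2, (289/32)ε)

Suppose ε > 0. We want δ > 0 with 0 < |t − 9| < δ ⇒ |(t - 8)/(t + 8) − (1/17)| < ε.
Combining over a common denominator, (t - 8)/(t + 8) − (1/17) = [(t - 8)·17 − 1·(t + 8)] / [17·(t + 8)] = 16(t − 9) / (17(t + 8)).
So |(t - 8)/(t + 8) − (1/17)| = 16|t − 9| / (17·|t + 8|).
Restrict δ ≤ 17/2. Then |t − 9| < 17/2 gives |t + 8| = |(t − 9) + 17| ≥ 17 − 17/2 = 17/2.
Hence |(t - 8)/(t + 8) − (1/17)| < 16|t − 9|/(17·(17/2)) = (32/289)|t − 9|, which is < ε once |t − 9| < (289/32)ε.
Take δ = min(17/2, (289/32)ε). Then 0 < |t − 9| < δ forces both bounds, so |(t - 8)/(t + 8) − (1/17)| < ε.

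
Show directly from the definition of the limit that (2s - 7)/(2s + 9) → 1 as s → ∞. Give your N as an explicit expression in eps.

Fix eps > 0. We seek N > 0 such that s > N implies |(2s - 7)/(2s + 9) − 1| < eps.
(2s - 7)/(2s + 9) − 1 = (2(2s - 7) − 2(2s + 9)) / (2(2s + 9)) = -32/(2(2s + 9)).
For s > 0 we have 2s + 9 > 2s, so |(2s - 7)/(2s + 9) − 1| = 32/(2(2s + 9)) < 32/(2·2s) = 8/s.
Thus |(2s - 7)/(2s + 9) − 1| < eps whenever s > 8/eps.
Take N = 8/eps. If s > N then |(2s - 7)/(2s + 9) − 1| < 8/s < eps.

N = 8/eps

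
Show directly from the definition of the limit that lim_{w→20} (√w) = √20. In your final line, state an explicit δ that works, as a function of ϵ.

Let ϵ > 0. We want δ > 0 such that 0 < |w − 20| < δ implies |√w − √20| < ϵ.
Rationalise: √w − √20 = (w − 20)/(√w + √20), so |√w − √20| = |w − 20|/(√w + √20).
Restrict δ ≤ 20 so that |w − 20| < 20 forces w > 0, and then √w + √20 > √20.
Hence |√w − √20| < |w − 20|/√20, which is < ϵ once |w − 20| < √20·ϵ.
Take δ = min(20, √20·ϵ). If 0 < |w − 20| < δ then w > 0 and |√w − √20| < |w − 20|/√20 < ϵ.

δ = min(20, √20·ϵ)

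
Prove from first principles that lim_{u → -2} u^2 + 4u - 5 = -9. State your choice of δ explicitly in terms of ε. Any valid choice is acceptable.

Let ε > 0 be given. We want δ > 0 such that 0 < |u + 2| < δ implies |(u^2 + 4u - 5) + 9| < ε.
(u^2 + 4u - 5) + 9 = u^2 + 4u + 4 = (u + 2)(u + 2).
So |(u^2 + 4u - 5) + 9| = |u + 2|·|u + 2|.
Require δ ≤ 2. Then |u + 2| < 2 gives |u| < 4, and by the triangle inequality |u + 2| ≤ 4 + 2 = 6.
Hence |(u^2 + 4u - 5) + 9| ≤ 6|u + 2| < ε provided |u + 2| < ε/6.
Choosing δ = min(2, ε/6) ensures both conditions, hence |(u^2 + 4u - 5) + 9| < ε.

δ = min(2, ε/6)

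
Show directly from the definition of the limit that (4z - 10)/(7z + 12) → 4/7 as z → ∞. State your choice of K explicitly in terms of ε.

Let ε > 0 be given. We seek K > 0 such that z > K implies |(4z - 10)/(7z + 12) − (4/7)| < ε.
(4z - 10)/(7z + 12) − (4/7) = (7(4z - 10) − 4(7z + 12)) / (7(7z + 12)) = -118/(7(7z + 12)).
For z > 0 we have 7z + 12 > 7z, so |(4z - 10)/(7z + 12) − (4/7)| = 118/(7(7z + 12)) < 118/(7·7z) = (118/49)/z.
Thus |(4z - 10)/(7z + 12) − (4/7)| < ε whenever z > (118/49)/ε.
Take K = (118/49)/ε. If z > K then |(4z - 10)/(7z + 12) − (4/7)| < (118/49)/z < ε.

K = (118/49)/ε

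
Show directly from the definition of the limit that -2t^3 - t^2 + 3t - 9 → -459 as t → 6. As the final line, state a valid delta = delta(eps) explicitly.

Let eps > 0 be given. We want delta > 0 such that 0 < |t − 6| < delta implies |(-2t^3 - t^2 + 3t - 9) + 459| < eps.
(-2t^3 - t^2 + 3t - 9) + 459 = -2t^3 - t^2 + 3t + 450 = (t − 6)(-2t^2 - 13t - 75).
So |(-2t^3 - t^2 + 3t - 9) + 459| = |t − 6|·|-2t^2 - 13t - 75|.
Assume first that |t − 6| < 1, so |t| < 7. Then |-2t^2 - 13t - 75| ≤ 2·7^2 + 13·7 + 75 = 264.
Hence |(-2t^3 - t^2 + 3t - 9) + 459| ≤ 264|t − 6| < eps provided |t − 6| < eps/264.
Take delta = min(1, eps/264). Then 0 < |t − 6| < delta gives both |t − 6| < 1 and |t − 6| < eps/264, so |(-2t^3 - t^2 + 3t - 9) + 459| < eps.

delta = min(1, eps/264)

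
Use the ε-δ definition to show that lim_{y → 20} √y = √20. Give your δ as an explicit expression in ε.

δ = min(20, √20·ε)

Suppose ε > 0. We want δ > 0 such that 0 < |y − 20| < δ implies |√y − √20| < ε.
Rationalise: √y − √20 = (y − 20)/(√y + √20), so |√y − √20| = |y − 20|/(√y + √20).
Restrict δ ≤ 20 so that |y − 20| < 20 forces y > 0, and then √y + √20 > √20.
Hence |√y − √20| < |y − 20|/√20, which is < ε once |y − 20| < √20·ε.
Take δ = min(20, √20·ε). If 0 < |y − 20| < δ then y > 0 and |√y − √20| < |y − 20|/√20 < ε.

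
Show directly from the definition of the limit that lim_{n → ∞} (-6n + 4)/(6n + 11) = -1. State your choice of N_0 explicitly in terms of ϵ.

N_0 = (5/2)/ϵ

Let ϵ > 0. For n ≥ 1, |(-6n + 4)/(6n + 11) + 1| = |90|/(6(6n + 11)) = 90/(6(6n + 11)).
Since 6n + 11 ≥ 6n for n ≥ 1, this is ≤ 90/(6·6n) = (5/2)/n.
So |(-6n + 4)/(6n + 11) + 1| < ϵ whenever n > (5/2)/ϵ.
Take N_0 = (5/2)/ϵ. If n > N_0 then |(-6n + 4)/(6n + 11) + 1| ≤ (5/2)/n < ϵ.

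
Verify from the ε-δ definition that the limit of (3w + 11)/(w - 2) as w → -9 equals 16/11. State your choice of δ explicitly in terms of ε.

Let ε > 0 be given. We want δ > 0 with 0 < |w + 9| < δ ⇒ |(3w + 11)/(w - 2) − (16/11)| < ε.
Combining over a common denominator, (3w + 11)/(w - 2) − (16/11) = [(3w + 11)·(-11) − (-16)·(w - 2)] / [(-11)·(w - 2)] = -17(w + 9) / ((-11)(w - 2)).
So |(3w + 11)/(w - 2) − (16/11)| = 17|w + 9| / (11·|w − 2|).
Require δ ≤ 11/2, so |w − 2| ≥ |-11| − |w + 9| > 11 − 11/2 = 11/2.
Hence |(3w + 11)/(w - 2) − (16/11)| < 17|w + 9|/(11·(11/2)) = (34/121)|w + 9|, which is < ε once |w + 9| < (121/34)ε.
Take δ = min(11/2, (121/34)ε). Then 0 < |w + 9| < δ forces both bounds, so |(3w + 11)/(w - 2) − (16/11)| < ε.

δ = min(11/2, (121/34)ε)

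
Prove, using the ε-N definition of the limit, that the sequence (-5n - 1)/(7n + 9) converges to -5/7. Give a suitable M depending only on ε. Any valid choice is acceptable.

M = (38/49)/ε

Fix ε > 0. For n ≥ 1, |(-5n - 1)/(7n + 9) + 5/7| = |38|/(7(7n + 9)) = 38/(7(7n + 9)).
Since 7n + 9 ≥ 7n for n ≥ 1, this is ≤ 38/(7·7n) = (38/49)/n.
So |(-5n - 1)/(7n + 9) + 5/7| < ε whenever n > (38/49)/ε.
Take M = (38/49)/ε. If n > M then |(-5n - 1)/(7n + 9) + 5/7| ≤ (38/49)/n < ε.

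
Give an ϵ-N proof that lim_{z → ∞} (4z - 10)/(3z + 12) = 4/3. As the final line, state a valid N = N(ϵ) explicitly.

N = (26/3)/ϵ

Let ϵ > 0 be given. We seek N > 0 such that z > N implies |(4z - 10)/(3z + 12) − (4/3)| < ϵ.
(4z - 10)/(3z + 12) − (4/3) = (3(4z - 10) − 4(3z + 12)) / (3(3z + 12)) = -78/(3(3z + 12)).
For z > 0 we have 3z + 12 > 3z, so |(4z - 10)/(3z + 12) − (4/3)| = 78/(3(3z + 12)) < 78/(3·3z) = (26/3)/z.
Thus |(4z - 10)/(3z + 12) − (4/3)| < ϵ whenever z > (26/3)/ϵ.
Take N = (26/3)/ϵ. If z > N then |(4z - 10)/(3z + 12) − (4/3)| < (26/3)/z < ϵ.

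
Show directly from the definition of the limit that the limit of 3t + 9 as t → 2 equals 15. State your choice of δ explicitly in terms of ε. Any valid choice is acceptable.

δ = ε/3

Let ε > 0 be given. We need δ > 0 so that 0 < |t − 2| < δ implies |(3t + 9) − 15| < ε.
|(3t + 9) − 15| = |3t - 6| = 3|t − 2|.
So 3|t − 2| < ε exactly when |t − 2| < ε/3.
Take δ = ε/3. If 0 < |t − 2| < δ then |(3t + 9) − 15| = 3|t − 2| < 3·(ε/3) = ε.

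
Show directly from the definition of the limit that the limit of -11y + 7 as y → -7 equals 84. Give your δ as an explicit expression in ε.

δ = ε/11

Fix ε > 0. We need δ > 0 so that 0 < |y + 7| < δ implies |(-11y + 7) − 84| < ε.
|(-11y + 7) − 84| = |-11y - 77| = 11|y + 7|.
So 11|y + 7| < ε exactly when |y + 7| < ε/11.
Take δ = ε/11. If 0 < |y + 7| < δ then |(-11y + 7) − 84| = 11|y + 7| < 11·(ε/11) = ε.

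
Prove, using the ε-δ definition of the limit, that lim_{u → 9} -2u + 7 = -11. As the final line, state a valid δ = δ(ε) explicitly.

δ = ε/2

Fix ε > 0. We need δ > 0 so that 0 < |u − 9| < δ implies |(-2u + 7) + 11| < ε.
Since (-2u + 7) + 11 = -2(u − 9), we have |(-2u + 7) + 11| = 2|u − 9|.
Thus it suffices that |u − 9| < ε/2.
Take δ = ε/2. If 0 < |u − 9| < δ then |(-2u + 7) + 11| = 2|u − 9| < 2·(ε/2) = ε.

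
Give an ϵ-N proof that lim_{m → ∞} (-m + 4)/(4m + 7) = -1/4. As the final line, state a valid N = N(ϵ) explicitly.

Let ϵ > 0. For m ≥ 1, |(-m + 4)/(4m + 7) + 1/4| = |23|/(4(4m + 7)) = 23/(4(4m + 7)).
Since 4m + 7 ≥ 4m for m ≥ 1, this is ≤ 23/(4·4m) = (23/16)/m.
So |(-m + 4)/(4m + 7) + 1/4| < ϵ whenever m > (23/16)/ϵ.
Take N = (23/16)/ϵ. If m > N then |(-m + 4)/(4m + 7) + 1/4| ≤ (23/16)/m < ϵ.

N = (23/16)/ϵ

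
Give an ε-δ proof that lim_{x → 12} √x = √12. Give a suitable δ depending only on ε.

Fix ε > 0. We want δ > 0 such that 0 < |x − 12| < δ implies |√x − √12| < ε.
Multiplying by the conjugate, |√x − √12| = |x − 12|/(√x + √12).
Restrict δ ≤ 12 so that |x − 12| < 12 forces x > 0, and then √x + √12 > √12.
Hence |√x − √12| < |x − 12|/√12, which is < ε once |x − 12| < √12·ε.
Take δ = min(12, √12·ε). If 0 < |x − 12| < δ then x > 0 and |√x − √12| < |x − 12|/√12 < ε.

δ = min(12, √12·ε)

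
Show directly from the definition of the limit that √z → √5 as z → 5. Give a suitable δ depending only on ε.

Suppose ε > 0. We want δ > 0 such that 0 < |z − 5| < δ implies |√z − √5| < ε.
Multiplying by the conjugate, |√z − √5| = |z − 5|/(√z + √5).
Restrict δ ≤ 5 so that |z − 5| < 5 forces z > 0, and then √z + √5 > √5.
Hence |√z − √5| < |z − 5|/√5, which is < ε once |z − 5| < √5·ε.
Take δ = min(5, √5·ε). If 0 < |z − 5| < δ then z > 0 and |√z − √5| < |z − 5|/√5 < ε.

δ = min(5, √5·ε)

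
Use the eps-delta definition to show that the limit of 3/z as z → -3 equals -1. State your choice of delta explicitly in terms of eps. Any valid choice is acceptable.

Let eps > 0. We seek delta > 0 such that 0 < |z + 3| < delta implies |3/z + 1| < eps.
|3/z + 1| = 3·|-3 − z|/(3·|z|) = 3|z + 3|/(3|z|).
Require delta ≤ 3/2 so that |z| > 3 − 3/2 = 3/2, hence 3|z| > 9/2.
Then |3/z + 1| < 3|z + 3|/(9/2), which is < eps when |z + 3| < (3/2)eps.
Take delta = min(3/2, (3/2)eps). Then 0 < |z + 3| < delta gives both |z + 3| < 3/2 and |z + 3| < (3/2)eps, so |3/z + 1| < eps.

delta = min(3/2, (3/2)eps)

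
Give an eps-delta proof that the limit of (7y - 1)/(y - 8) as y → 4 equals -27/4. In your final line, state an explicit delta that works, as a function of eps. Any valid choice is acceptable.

delta = min(2, (8/55)eps)

Fix eps > 0. We want delta > 0 with 0 < |y − 4| < delta ⇒ |(7y - 1)/(y - 8) + 27/4| < eps.
Combining over a common denominator, (7y - 1)/(y - 8) + 27/4 = [(7y - 1)·(-4) − 27·(y - 8)] / [(-4)·(y - 8)] = -55(y − 4) / ((-4)(y - 8)).
So |(7y - 1)/(y - 8) + 27/4| = 55|y − 4| / (4·|y − 8|).
Restrict delta ≤ 2. Then |y − 4| < 2 gives |y − 8| = |(y − 4) + (-4)| ≥ 4 − 2 = 2.
Hence |(7y - 1)/(y - 8) + 27/4| < 55|y − 4|/(4·2) = (55/8)|y − 4|, which is < eps once |y − 4| < (8/55)eps.
Take delta = min(2, (8/55)eps). Then 0 < |y − 4| < delta forces both bounds, so |(7y - 1)/(y - 8) + 27/4| < eps.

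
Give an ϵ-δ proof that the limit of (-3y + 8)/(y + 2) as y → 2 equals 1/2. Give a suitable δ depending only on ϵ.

Let ϵ > 0 be given. We want δ > 0 with 0 < |y − 2| < δ ⇒ |(-3y + 8)/(y + 2) − (1/2)| < ϵ.
Combining over a common denominator, (-3y + 8)/(y + 2) − (1/2) = [(-3y + 8)·4 − 2·(y + 2)] / [4·(y + 2)] = -14(y − 2) / (4(y + 2)).
So |(-3y + 8)/(y + 2) − (1/2)| = 14|y − 2| / (4·|y + 2|).
Restrict δ ≤ 2. Then |y − 2| < 2 gives |y + 2| = |(y − 2) + 4| ≥ 4 − 2 = 2.
Hence |(-3y + 8)/(y + 2) − (1/2)| < 14|y − 2|/(4·2) = (7/4)|y − 2|, which is < ϵ once |y − 2| < (4/7)ϵ.
Take δ = min(2, (4/7)ϵ). Then 0 < |y − 2| < δ forces both bounds, so |(-3y + 8)/(y + 2) − (1/2)| < ϵ.

δ = min(2, (4/7)ϵ)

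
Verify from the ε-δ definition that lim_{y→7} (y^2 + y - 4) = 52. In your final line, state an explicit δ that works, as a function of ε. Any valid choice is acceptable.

δ = min(1, ε/16)

Let ε > 0. We want δ > 0 such that 0 < |y − 7| < δ implies |(y^2 + y - 4) − 52| < ε.
(y^2 + y - 4) − 52 = y^2 + y - 56 = (y − 7)(y + 8).
So |(y^2 + y - 4) − 52| = |y − 7|·|y + 8|.
Assume first that |y − 7| < 1, so |y| < 8. Then |y + 8| ≤ 8 + 8 = 16.
Hence |(y^2 + y - 4) − 52| ≤ 16|y − 7| < ε provided |y − 7| < ε/16.
Take δ = min(1, ε/16). Then 0 < |y − 7| < δ gives both |y − 7| < 1 and |y − 7| < ε/16, so |(y^2 + y - 4) − 52| < ε.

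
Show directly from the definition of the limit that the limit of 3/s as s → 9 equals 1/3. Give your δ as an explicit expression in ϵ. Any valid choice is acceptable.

Fix ϵ > 0. We seek δ > 0 such that 0 < |s − 9| < δ implies |3/s − (1/3)| < ϵ.
|3/s − (1/3)| = 3·|9 − s|/(9·|s|) = 3|s − 9|/(9|s|).
Require δ ≤ 9/2 so that |s| > 9 − 9/2 = 9/2, hence 9|s| > 81/2.
Then |3/s − (1/3)| < 3|s − 9|/(81/2), which is < ϵ when |s − 9| < (27/2)ϵ.
Take δ = min(9/2, (27/2)ϵ). Then 0 < |s − 9| < δ gives both |s − 9| < 9/2 and |s − 9| < (27/2)ϵ, so |3/s − (1/3)| < ϵ.

δ = min(9/2, (27/2)ϵ)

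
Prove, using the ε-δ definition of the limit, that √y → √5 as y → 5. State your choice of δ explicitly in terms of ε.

Let ε > 0. We want δ > 0 such that 0 < |y − 5| < δ implies |√y − √5| < ε.
Rationalise: √y − √5 = (y − 5)/(√y + √5), so |√y − √5| = |y − 5|/(√y + √5).
Restrict δ ≤ 5 so that |y − 5| < 5 forces y > 0, and then √y + √5 > √5.
Hence |√y − √5| < |y − 5|/√5, which is < ε once |y − 5| < √5·ε.
Take δ = min(5, √5·ε). If 0 < |y − 5| < δ then y > 0 and |√y − √5| < |y − 5|/√5 < ε.

δ = min(5, √5·ε)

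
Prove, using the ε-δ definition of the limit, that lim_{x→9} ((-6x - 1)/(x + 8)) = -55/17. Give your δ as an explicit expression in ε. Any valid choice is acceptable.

δ = min(17/2, (289/94)ε)

Fix ε > 0. We want δ > 0 with 0 < |x − 9| < δ ⇒ |(-6x - 1)/(x + 8) + 55/17| < ε.
Combining over a common denominator, (-6x - 1)/(x + 8) + 55/17 = [(-6x - 1)·17 − (-55)·(x + 8)] / [17·(x + 8)] = -47(x − 9) / (17(x + 8)).
So |(-6x - 1)/(x + 8) + 55/17| = 47|x − 9| / (17·|x + 8|).
Require δ ≤ 17/2, so |x + 8| ≥ |17| − |x − 9| > 17 − 17/2 = 17/2.
Hence |(-6x - 1)/(x + 8) + 55/17| < 47|x − 9|/(17·(17/2)) = (94/289)|x − 9|, which is < ε once |x − 9| < (289/94)ε.
Take δ = min(17/2, (289/94)ε). Then 0 < |x − 9| < δ forces both bounds, so |(-6x - 1)/(x + 8) + 55/17| < ε.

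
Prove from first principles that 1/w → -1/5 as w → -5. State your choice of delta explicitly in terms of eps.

Let eps > 0 be given. We seek delta > 0 such that 0 < |w + 5| < delta implies |1/w + 1/5| < eps.
|1/w + 1/5| = |-5 − w|/(5·|w|) = |w + 5|/(5|w|).
Require delta ≤ 5/2 so that |w| > 5 − 5/2 = 5/2, hence 5|w| > 25/2.
Then |1/w + 1/5| < |w + 5|/(25/2), which is < eps when |w + 5| < (25/2)eps.
Take delta = min(5/2, (25/2)eps). Then 0 < |w + 5| < delta gives both |w + 5| < 5/2 and |w + 5| < (25/2)eps, so |1/w + 1/5| < eps.

delta = min(5/2, (25/2)eps)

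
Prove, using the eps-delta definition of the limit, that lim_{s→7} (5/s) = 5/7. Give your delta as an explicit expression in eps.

delta = min(7/2, (49/10)eps)

Fix eps > 0. We seek delta > 0 such that 0 < |s − 7| < delta implies |5/s − (5/7)| < eps.
|5/s − (5/7)| = 5·|7 − s|/(7·|s|) = 5|s − 7|/(7|s|).
Restrict delta ≤ 7/2. Then |s − 7| < 7/2 gives |s| > 7/2, so 7|s| > 49/2.
Then |5/s − (5/7)| < 5|s − 7|/(49/2), which is < eps when |s − 7| < (49/10)eps.
Take delta = min(7/2, (49/10)eps). Then 0 < |s − 7| < delta gives both |s − 7| < 7/2 and |s − 7| < (49/10)eps, so |5/s − (5/7)| < eps.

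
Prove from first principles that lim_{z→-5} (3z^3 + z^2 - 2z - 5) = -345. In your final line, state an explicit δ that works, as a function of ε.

δ = min(2, ε/313)

Let ε > 0. We want δ > 0 such that 0 < |z + 5| < δ implies |(3z^3 + z^2 - 2z - 5) + 345| < ε.
(3z^3 + z^2 - 2z - 5) + 345 = 3z^3 + z^2 - 2z + 340 = (z + 5)(3z^2 - 14z + 68).
So |(3z^3 + z^2 - 2z - 5) + 345| = |z + 5|·|3z^2 - 14z + 68|.
Require δ ≤ 2. Then |z + 5| < 2 gives |z| < 7, and by the triangle inequality |3z^2 - 14z + 68| ≤ 3·7^2 + 14·7 + 68 = 313.
Hence |(3z^3 + z^2 - 2z - 5) + 345| ≤ 313|z + 5| < ε provided |z + 5| < ε/313.
Take δ = min(2, ε/313). Then 0 < |z + 5| < δ gives both |z + 5| < 2 and |z + 5| < ε/313, so |(3z^3 + z^2 - 2z - 5) + 345| < ε.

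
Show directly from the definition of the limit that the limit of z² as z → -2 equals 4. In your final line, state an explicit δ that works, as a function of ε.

δ = min(2, ε/6)

Suppose ε > 0. We seek δ > 0 with 0 < |z + 2| < δ ⇒ |z² − 4| < ε.
Factor: z² − 4 = (z + 2)(z - 2), so |z² − 4| = |z + 2|·|z - 2|.
Impose δ ≤ 2 so that |z| < 4; then |z - 2| ≤ 6.
Hence |z² − 4| ≤ 6|z + 2|, which is < ε once |z + 2| < ε/6.
Take δ = min(2, ε/6). If 0 < |z + 2| < δ then both bounds hold and |z² − 4| ≤ 6|z + 2| < 6·(ε/6) = ε.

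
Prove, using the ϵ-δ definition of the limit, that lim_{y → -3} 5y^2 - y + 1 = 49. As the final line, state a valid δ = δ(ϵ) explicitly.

δ = min(1, ϵ/36)

Suppose ϵ > 0. We want δ > 0 such that 0 < |y + 3| < δ implies |(5y^2 - y + 1) − 49| < ϵ.
(5y^2 - y + 1) − 49 = 5y^2 - y - 48 = (y + 3)(5y - 16).
So |(5y^2 - y + 1) − 49| = |y + 3|·|5y - 16|.
Assume first that |y + 3| < 1, so |y| < 4. Then |5y - 16| ≤ 5·4 + 16 = 36.
Hence |(5y^2 - y + 1) − 49| ≤ 36|y + 3| < ϵ provided |y + 3| < ϵ/36.
Take δ = min(1, ϵ/36). Then 0 < |y + 3| < δ gives both |y + 3| < 1 and |y + 3| < ϵ/36, so |(5y^2 - y + 1) − 49| < ϵ.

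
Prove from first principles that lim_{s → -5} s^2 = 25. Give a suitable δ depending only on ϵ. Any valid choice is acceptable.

Let ϵ > 0 be given. We seek δ > 0 with 0 < |s + 5| < δ ⇒ |s^2 − 25| < ϵ.
Factor: s^2 − 25 = (s + 5)(s - 5), so |s^2 − 25| = |s + 5|·|s - 5|.
Impose δ ≤ 2 so that |s| < 7; then |s - 5| ≤ 12.
Hence |s^2 − 25| ≤ 12|s + 5|, which is < ϵ once |s + 5| < ϵ/12.
Take δ = min(2, ϵ/12). If 0 < |s + 5| < δ then both bounds hold and |s^2 − 25| ≤ 12|s + 5| < 12·(ϵ/12) = ϵ.

δ = min(2, ϵ/12)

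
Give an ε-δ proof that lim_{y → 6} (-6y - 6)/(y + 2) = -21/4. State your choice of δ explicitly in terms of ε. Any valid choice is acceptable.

Suppose ε > 0. We want δ > 0 with 0 < |y − 6| < δ ⇒ |(-6y - 6)/(y + 2) + 21/4| < ε.
Combining over a common denominator, (-6y - 6)/(y + 2) + 21/4 = [(-6y - 6)·8 − (-42)·(y + 2)] / [8·(y + 2)] = -6(y − 6) / (8(y + 2)).
So |(-6y - 6)/(y + 2) + 21/4| = 6|y − 6| / (8·|y + 2|).
Require δ ≤ 4, so |y + 2| ≥ |8| − |y − 6| > 8 − 4 = 4.
Hence |(-6y - 6)/(y + 2) + 21/4| < 6|y − 6|/(8·4) = (3/16)|y − 6|, which is < ε once |y − 6| < (16/3)ε.
Take δ = min(4, (16/3)ε). Then 0 < |y − 6| < δ forces both bounds, so |(-6y - 6)/(y + 2) + 21/4| < ε.

δ = min(4, (16/3)ε)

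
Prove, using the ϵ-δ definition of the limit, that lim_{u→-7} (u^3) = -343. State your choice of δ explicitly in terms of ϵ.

Let ϵ > 0. We seek δ > 0 with 0 < |u + 7| < δ ⇒ |u^3 + 343| < ϵ.
Factor: u^3 + 343 = (u + 7)(u^2 - 7u + 49), so |u^3 + 343| = |u + 7|·|u^2 - 7u + 49|.
Restrict δ ≤ 1. Then |u + 7| < 1 gives |u| < 8, so by the triangle inequality |u^2 - 7u + 49| ≤ 8^2 + 7·8 + 49 = 169.
Hence |u^3 + 343| ≤ 169|u + 7|, which is < ϵ once |u + 7| < ϵ/169.
Take δ = min(1, ϵ/169). If 0 < |u + 7| < δ then both bounds hold and |u^3 + 343| ≤ 169|u + 7| < 169·(ϵ/169) = ϵ.

δ = min(1, ϵ/169)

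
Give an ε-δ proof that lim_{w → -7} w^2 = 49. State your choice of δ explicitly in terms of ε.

δ = min(1, ε/15)

Let ε > 0. We seek δ > 0 with 0 < |w + 7| < δ ⇒ |w^2 − 49| < ε.
Factor: w^2 − 49 = (w + 7)(w - 7), so |w^2 − 49| = |w + 7|·|w - 7|.
Restrict δ ≤ 1. Then |w + 7| < 1 gives |w| < 8, so by the triangle inequality |w - 7| ≤ 8 + 7 = 15.
Hence |w^2 − 49| ≤ 15|w + 7|, which is < ε once |w + 7| < ε/15.
Take δ = min(1, ε/15). If 0 < |w + 7| < δ then both bounds hold and |w^2 − 49| ≤ 15|w + 7| < 15·(ε/15) = ε.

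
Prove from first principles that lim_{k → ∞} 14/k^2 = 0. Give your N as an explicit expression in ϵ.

N = (14/ϵ)^{1/2}

Let ϵ > 0 be given. For k ≥ 1, |14/k^2 − 0| = 14/k^2.
14/k^2 < ϵ ⇔ k^2 > 14/ϵ ⇔ k > (14/ϵ)^{1/2}.
Take N = (14/ϵ)^{1/2}. Then k > N implies 14/k^2 < ϵ.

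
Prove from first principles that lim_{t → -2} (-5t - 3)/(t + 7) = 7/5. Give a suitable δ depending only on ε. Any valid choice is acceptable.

Let ε > 0 be given. We want δ > 0 with 0 < |t + 2| < δ ⇒ |(-5t - 3)/(t + 7) − (7/5)| < ε.
Combining over a common denominator, (-5t - 3)/(t + 7) − (7/5) = [(-5t - 3)·5 − 7·(t + 7)] / [5·(t + 7)] = -32(t + 2) / (5(t + 7)).
So |(-5t - 3)/(t + 7) − (7/5)| = 32|t + 2| / (5·|t + 7|).
Require δ ≤ 5/2, so |t + 7| ≥ |5| − |t + 2| > 5 − 5/2 = 5/2.
Hence |(-5t - 3)/(t + 7) − (7/5)| < 32|t + 2|/(5·(5/2)) = (64/25)|t + 2|, which is < ε once |t + 2| < (25/64)ε.
Take δ = min(5/2, (25/64)ε). Then 0 < |t + 2| < δ forces both bounds, so |(-5t - 3)/(t + 7) − (7/5)| < ε.

δ = min(5/2, (25/64)ε)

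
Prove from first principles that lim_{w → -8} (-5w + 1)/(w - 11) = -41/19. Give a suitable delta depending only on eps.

delta = min(19/2, (361/108)eps)

Let eps > 0. We want delta > 0 with 0 < |w + 8| < delta ⇒ |(-5w + 1)/(w - 11) + 41/19| < eps.
Combining over a common denominator, (-5w + 1)/(w - 11) + 41/19 = [(-5w + 1)·(-19) − 41·(w - 11)] / [(-19)·(w - 11)] = 54(w + 8) / ((-19)(w - 11)).
So |(-5w + 1)/(w - 11) + 41/19| = 54|w + 8| / (19·|w − 11|).
Require delta ≤ 19/2, so |w − 11| ≥ |-19| − |w + 8| > 19 − 19/2 = 19/2.
Hence |(-5w + 1)/(w - 11) + 41/19| < 54|w + 8|/(19·(19/2)) = (108/361)|w + 8|, which is < eps once |w + 8| < (361/108)eps.
Take delta = min(19/2, (361/108)eps). Then 0 < |w + 8| < delta forces both bounds, so |(-5w + 1)/(w - 11) + 41/19| < eps.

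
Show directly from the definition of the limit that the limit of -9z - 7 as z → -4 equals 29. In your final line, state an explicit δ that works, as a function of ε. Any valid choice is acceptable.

Let ε > 0. We need δ > 0 so that 0 < |z + 4| < δ implies |(-9z - 7) − 29| < ε.
Since (-9z - 7) − 29 = -9(z + 4), we have |(-9z - 7) − 29| = 9|z + 4|.
Thus it suffices that |z + 4| < ε/9.
Choosing δ = ε/9 gives |(-9z - 7) − 29| = 9|z + 4| < ε whenever |z + 4| < δ.

δ = ε/9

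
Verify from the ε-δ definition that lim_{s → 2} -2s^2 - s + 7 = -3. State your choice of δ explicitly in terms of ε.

δ = min(2, ε/13)

Let ε > 0 be given. We want δ > 0 such that 0 < |s − 2| < δ implies |(-2s^2 - s + 7) + 3| < ε.
(-2s^2 - s + 7) + 3 = -2s^2 - s + 10 = (s − 2)(-2s - 5).
So |(-2s^2 - s + 7) + 3| = |s − 2|·|-2s - 5|.
Require δ ≤ 2. Then |s − 2| < 2 gives |s| < 4, and by the triangle inequality |-2s - 5| ≤ 2·4 + 5 = 13.
Hence |(-2s^2 - s + 7) + 3| ≤ 13|s − 2| < ε provided |s − 2| < ε/13.
Choosing δ = min(2, ε/13) ensures both conditions, hence |(-2s^2 - s + 7) + 3| < ε.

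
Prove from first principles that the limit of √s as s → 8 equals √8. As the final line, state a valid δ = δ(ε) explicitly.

Let ε > 0. We want δ > 0 such that 0 < |s − 8| < δ implies |√s − √8| < ε.
Rationalise: √s − √8 = (s − 8)/(√s + √8), so |√s − √8| = |s − 8|/(√s + √8).
Restrict δ ≤ 8 so that |s − 8| < 8 forces s > 0, and then √s + √8 > √8.
Hence |√s − √8| < |s − 8|/√8, which is < ε once |s − 8| < √8·ε.
Take δ = min(8, √8·ε). If 0 < |s − 8| < δ then s > 0 and |√s − √8| < |s − 8|/√8 < ε.

δ = min(8, √8·ε)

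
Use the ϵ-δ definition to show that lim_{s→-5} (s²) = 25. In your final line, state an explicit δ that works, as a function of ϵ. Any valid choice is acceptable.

Let ϵ > 0. We seek δ > 0 with 0 < |s + 5| < δ ⇒ |s² − 25| < ϵ.
Factor: s² − 25 = (s + 5)(s - 5), so |s² − 25| = |s + 5|·|s - 5|.
Impose δ ≤ 1 so that |s| < 6; then |s - 5| ≤ 11.
Hence |s² − 25| ≤ 11|s + 5|, which is < ϵ once |s + 5| < ϵ/11.
Take δ = min(1, ϵ/11). If 0 < |s + 5| < δ then both bounds hold and |s² − 25| ≤ 11|s + 5| < 11·(ϵ/11) = ϵ.

δ = min(1, ϵ/11)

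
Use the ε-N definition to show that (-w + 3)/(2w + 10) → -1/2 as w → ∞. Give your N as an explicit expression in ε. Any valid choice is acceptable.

Suppose ε > 0. We seek N > 0 such that w > N implies |(-w + 3)/(2w + 10) + 1/2| < ε.
(-w + 3)/(2w + 10) + 1/2 = (2(-w + 3) − (-1)(2w + 10)) / (2(2w + 10)) = 16/(2(2w + 10)).
For w > 0 we have 2w + 10 > 2w, so |(-w + 3)/(2w + 10) + 1/2| = 16/(2(2w + 10)) < 16/(2·2w) = 4/w.
Thus |(-w + 3)/(2w + 10) + 1/2| < ε whenever w > 4/ε.
Take N = 4/ε. If w > N then |(-w + 3)/(2w + 10) + 1/2| < 4/w < ε.

N = 4/ε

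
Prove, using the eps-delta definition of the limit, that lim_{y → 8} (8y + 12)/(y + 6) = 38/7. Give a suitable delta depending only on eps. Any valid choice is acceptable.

delta = min(7, (49/18)eps)

Let eps > 0. We want delta > 0 with 0 < |y − 8| < delta ⇒ |(8y + 12)/(y + 6) − (38/7)| < eps.
Combining over a common denominator, (8y + 12)/(y + 6) − (38/7) = [(8y + 12)·14 − 76·(y + 6)] / [14·(y + 6)] = 36(y − 8) / (14(y + 6)).
So |(8y + 12)/(y + 6) − (38/7)| = 36|y − 8| / (14·|y + 6|).
Require delta ≤ 7, so |y + 6| ≥ |14| − |y − 8| > 14 − 7 = 7.
Hence |(8y + 12)/(y + 6) − (38/7)| < 36|y − 8|/(14·7) = (18/49)|y − 8|, which is < eps once |y − 8| < (49/18)eps.
Take delta = min(7, (49/18)eps). Then 0 < |y − 8| < delta forces both bounds, so |(8y + 12)/(y + 6) − (38/7)| < eps.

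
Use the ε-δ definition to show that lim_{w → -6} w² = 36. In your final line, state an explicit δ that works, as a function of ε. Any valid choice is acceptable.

Suppose ε > 0. We seek δ > 0 with 0 < |w + 6| < δ ⇒ |w² − 36| < ε.
Factor: w² − 36 = (w + 6)(w - 6), so |w² − 36| = |w + 6|·|w - 6|.
Restrict δ ≤ 2. Then |w + 6| < 2 gives |w| < 8, so by the triangle inequality |w - 6| ≤ 8 + 6 = 14.
Hence |w² − 36| ≤ 14|w + 6|, which is < ε once |w + 6| < ε/14.
Take δ = min(2, ε/14). If 0 < |w + 6| < δ then both bounds hold and |w² − 36| ≤ 14|w + 6| < 14·(ε/14) = ε.

δ = min(2, ε/14)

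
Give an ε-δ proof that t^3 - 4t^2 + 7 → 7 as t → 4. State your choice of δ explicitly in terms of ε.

δ = min(2, ε/36)

Suppose ε > 0. We want δ > 0 such that 0 < |t − 4| < δ implies |(t^3 - 4t^2 + 7) − 7| < ε.
(t^3 - 4t^2 + 7) − 7 = t^3 - 4t^2 = (t − 4)(t^2).
So |(t^3 - 4t^2 + 7) − 7| = |t − 4|·|t^2|.
Assume first that |t − 4| < 2, so |t| < 6. Then |t^2| ≤ 6^2 = 36.
Hence |(t^3 - 4t^2 + 7) − 7| ≤ 36|t − 4| < ε provided |t − 4| < ε/36.
Take δ = min(2, ε/36). Then 0 < |t − 4| < δ gives both |t − 4| < 2 and |t − 4| < ε/36, so |(t^3 - 4t^2 + 7) − 7| < ε.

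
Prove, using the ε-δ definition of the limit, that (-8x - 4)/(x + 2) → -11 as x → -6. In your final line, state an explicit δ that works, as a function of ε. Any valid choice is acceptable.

Fix ε > 0. We want δ > 0 with 0 < |x + 6| < δ ⇒ |(-8x - 4)/(x + 2) + 11| < ε.
Combining over a common denominator, (-8x - 4)/(x + 2) + 11 = [(-8x - 4)·(-4) − 44·(x + 2)] / [(-4)·(x + 2)] = -12(x + 6) / ((-4)(x + 2)).
So |(-8x - 4)/(x + 2) + 11| = 12|x + 6| / (4·|x + 2|).
Restrict δ ≤ 2. Then |x + 6| < 2 gives |x + 2| = |(x + 6) + (-4)| ≥ 4 − 2 = 2.
Hence |(-8x - 4)/(x + 2) + 11| < 12|x + 6|/(4·2) = (3/2)|x + 6|, which is < ε once |x + 6| < (2/3)ε.
Take δ = min(2, (2/3)ε). Then 0 < |x + 6| < δ forces both bounds, so |(-8x - 4)/(x + 2) + 11| < ε.

δ = min(2, (2/3)ε)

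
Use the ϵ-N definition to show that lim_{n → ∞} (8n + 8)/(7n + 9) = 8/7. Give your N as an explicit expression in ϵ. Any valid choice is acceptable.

Let ϵ > 0 be given. For n ≥ 1, |(8n + 8)/(7n + 9) − (8/7)| = |-16|/(7(7n + 9)) = 16/(7(7n + 9)).
Since 7n + 9 ≥ 7n for n ≥ 1, this is ≤ 16/(7·7n) = (16/49)/n.
So |(8n + 8)/(7n + 9) − (8/7)| < ϵ whenever n > (16/49)/ϵ.
Take N = (16/49)/ϵ. If n > N then |(8n + 8)/(7n + 9) − (8/7)| ≤ (16/49)/n < ϵ.

N = (16/49)/ϵ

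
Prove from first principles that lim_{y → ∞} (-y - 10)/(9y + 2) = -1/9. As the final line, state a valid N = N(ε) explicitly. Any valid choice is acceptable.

N = (88/81)/ε

Let ε > 0. We seek N > 0 such that y > N implies |(-y - 10)/(9y + 2) + 1/9| < ε.
(-y - 10)/(9y + 2) + 1/9 = (9(-y - 10) − (-1)(9y + 2)) / (9(9y + 2)) = -88/(9(9y + 2)).
For y > 0 we have 9y + 2 > 9y, so |(-y - 10)/(9y + 2) + 1/9| = 88/(9(9y + 2)) < 88/(9·9y) = (88/81)/y.
Thus |(-y - 10)/(9y + 2) + 1/9| < ε whenever y > (88/81)/ε.
Take N = (88/81)/ε. If y > N then |(-y - 10)/(9y + 2) + 1/9| < (88/81)/y < ε.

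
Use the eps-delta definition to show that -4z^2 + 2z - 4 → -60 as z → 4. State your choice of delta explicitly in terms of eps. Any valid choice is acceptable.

Let eps > 0. We want delta > 0 such that 0 < |z − 4| < delta implies |(-4z^2 + 2z - 4) + 60| < eps.
(-4z^2 + 2z - 4) + 60 = -4z^2 + 2z + 56 = (z − 4)(-4z - 14).
So |(-4z^2 + 2z - 4) + 60| = |z − 4|·|-4z - 14|.
Assume first that |z − 4| < 1, so |z| < 5. Then |-4z - 14| ≤ 4·5 + 14 = 34.
Hence |(-4z^2 + 2z - 4) + 60| ≤ 34|z − 4| < eps provided |z − 4| < eps/34.
Take delta = min(1, eps/34). Then 0 < |z − 4| < delta gives both |z − 4| < 1 and |z − 4| < eps/34, so |(-4z^2 + 2z - 4) + 60| < eps.

delta = min(1, eps/34)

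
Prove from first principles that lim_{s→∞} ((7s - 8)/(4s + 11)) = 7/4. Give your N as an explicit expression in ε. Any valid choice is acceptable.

N = (109/16)/ε

Let ε > 0 be given. We seek N > 0 such that s > N implies |(7s - 8)/(4s + 11) − (7/4)| < ε.
(7s - 8)/(4s + 11) − (7/4) = (4(7s - 8) − 7(4s + 11)) / (4(4s + 11)) = -109/(4(4s + 11)).
For s > 0 we have 4s + 11 > 4s, so |(7s - 8)/(4s + 11) − (7/4)| = 109/(4(4s + 11)) < 109/(4·4s) = (109/16)/s.
Thus |(7s - 8)/(4s + 11) − (7/4)| < ε whenever s > (109/16)/ε.
Take N = (109/16)/ε. If s > N then |(7s - 8)/(4s + 11) − (7/4)| < (109/16)/s < ε.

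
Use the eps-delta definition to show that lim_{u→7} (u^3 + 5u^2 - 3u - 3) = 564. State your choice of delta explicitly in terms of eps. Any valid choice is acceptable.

Fix eps > 0. We want delta > 0 such that 0 < |u − 7| < delta implies |(u^3 + 5u^2 - 3u - 3) − 564| < eps.
(u^3 + 5u^2 - 3u - 3) − 564 = u^3 + 5u^2 - 3u - 567 = (u − 7)(u^2 + 12u + 81).
So |(u^3 + 5u^2 - 3u - 3) − 564| = |u − 7|·|u^2 + 12u + 81|.
Assume first that |u − 7| < 2, so |u| < 9. Then |u^2 + 12u + 81| ≤ 9^2 + 12·9 + 81 = 270.
Hence |(u^3 + 5u^2 - 3u - 3) − 564| ≤ 270|u − 7| < eps provided |u − 7| < eps/270.
Take delta = min(2, eps/270). Then 0 < |u − 7| < delta gives both |u − 7| < 2 and |u − 7| < eps/270, so |(u^3 + 5u^2 - 3u - 3) − 564| < eps.

delta = min(2, eps/270)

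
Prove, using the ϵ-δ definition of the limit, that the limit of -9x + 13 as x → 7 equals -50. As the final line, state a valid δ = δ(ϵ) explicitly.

Let ϵ > 0. We need δ > 0 so that 0 < |x − 7| < δ implies |(-9x + 13) + 50| < ϵ.
|(-9x + 13) + 50| = |-9x + 63| = 9|x − 7|.
Thus it suffices that |x − 7| < ϵ/9.
Choosing δ = ϵ/9 gives |(-9x + 13) + 50| = 9|x − 7| < ϵ whenever |x − 7| < δ.

δ = ϵ/9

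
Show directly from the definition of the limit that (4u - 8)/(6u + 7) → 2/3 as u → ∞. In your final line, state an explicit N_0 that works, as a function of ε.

N_0 = (19/9)/ε

Suppose ε > 0. We seek N_0 > 0 such that u > N_0 implies |(4u - 8)/(6u + 7) − (2/3)| < ε.
(4u - 8)/(6u + 7) − (2/3) = (6(4u - 8) − 4(6u + 7)) / (6(6u + 7)) = -76/(6(6u + 7)).
For u > 0 we have 6u + 7 > 6u, so |(4u - 8)/(6u + 7) − (2/3)| = 76/(6(6u + 7)) < 76/(6·6u) = (19/9)/u.
Thus |(4u - 8)/(6u + 7) − (2/3)| < ε whenever u > (19/9)/ε.
Take N_0 = (19/9)/ε. If u > N_0 then |(4u - 8)/(6u + 7) − (2/3)| < (19/9)/u < ε.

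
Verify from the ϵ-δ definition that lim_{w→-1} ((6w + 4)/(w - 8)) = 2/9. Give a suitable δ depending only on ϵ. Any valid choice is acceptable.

Fix ϵ > 0. We want δ > 0 with 0 < |w + 1| < δ ⇒ |(6w + 4)/(w - 8) − (2/9)| < ϵ.
Combining over a common denominator, (6w + 4)/(w - 8) − (2/9) = [(6w + 4)·(-9) − (-2)·(w - 8)] / [(-9)·(w - 8)] = -52(w + 1) / ((-9)(w - 8)).
So |(6w + 4)/(w - 8) − (2/9)| = 52|w + 1| / (9·|w − 8|).
Restrict δ ≤ 9/2. Then |w + 1| < 9/2 gives |w − 8| = |(w + 1) + (-9)| ≥ 9 − 9/2 = 9/2.
Hence |(6w + 4)/(w - 8) − (2/9)| < 52|w + 1|/(9·(9/2)) = (104/81)|w + 1|, which is < ϵ once |w + 1| < (81/104)ϵ.
Take δ = min(9/2, (81/104)ϵ). Then 0 < |w + 1| < δ forces both bounds, so |(6w + 4)/(w - 8) − (2/9)| < ϵ.

δ = min(9/2, (81/104)ϵ)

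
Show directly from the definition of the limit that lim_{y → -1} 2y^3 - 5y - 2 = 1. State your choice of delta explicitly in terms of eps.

Let eps > 0 be given. We want delta > 0 such that 0 < |y + 1| < delta implies |(2y^3 - 5y - 2) − 1| < eps.
(2y^3 - 5y - 2) − 1 = 2y^3 - 5y - 3 = (y + 1)(2y^2 - 2y - 3).
So |(2y^3 - 5y - 2) − 1| = |y + 1|·|2y^2 - 2y - 3|.
Require delta ≤ 1. Then |y + 1| < 1 gives |y| < 2, and by the triangle inequality |2y^2 - 2y - 3| ≤ 2·2^2 + 2·2 + 3 = 15.
Hence |(2y^3 - 5y - 2) − 1| ≤ 15|y + 1| < eps provided |y + 1| < eps/15.
Take delta = min(1, eps/15). Then 0 < |y + 1| < delta gives both |y + 1| < 1 and |y + 1| < eps/15, so |(2y^3 - 5y - 2) − 1| < eps.

delta = min(1, eps/15)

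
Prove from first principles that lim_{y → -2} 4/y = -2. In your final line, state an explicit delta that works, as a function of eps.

Fix eps > 0. We seek delta > 0 such that 0 < |y + 2| < delta implies |4/y + 2| < eps.
|4/y + 2| = 4·|-2 − y|/(2·|y|) = 4|y + 2|/(2|y|).
Require delta ≤ 1 so that |y| > 2 − 1 = 1, hence 2|y| > 2.
Then |4/y + 2| < 4|y + 2|/2, which is < eps when |y + 2| < (1/2)eps.
Take delta = min(1, (1/2)eps). Then 0 < |y + 2| < delta gives both |y + 2| < 1 and |y + 2| < (1/2)eps, so |4/y + 2| < eps.

delta = min(1, (1/2)eps)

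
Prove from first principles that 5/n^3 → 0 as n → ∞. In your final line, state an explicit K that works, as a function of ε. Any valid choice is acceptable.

Let ε > 0 be given. For n ≥ 1, |5/n^3 − 0| = 5/n^3.
5/n^3 < ε ⇔ n^3 > 5/ε ⇔ n > (5/ε)^{1/3}.
Take K = (5/ε)^{1/3}. Then n > K implies 5/n^3 < ε.

K = (5/ε)^{1/3}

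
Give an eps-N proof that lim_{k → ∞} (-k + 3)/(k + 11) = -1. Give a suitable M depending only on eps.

Let eps > 0 be given. For k ≥ 1, |(-k + 3)/(k + 11) + 1| = |14|/((k + 11)) = 14/((k + 11)).
Since k + 11 ≥ k for k ≥ 1, this is ≤ 14/(k) = 14/k.
So |(-k + 3)/(k + 11) + 1| < eps whenever k > 14/eps.
Take M = 14/eps. If k > M then |(-k + 3)/(k + 11) + 1| ≤ 14/k < eps.

M = 14/eps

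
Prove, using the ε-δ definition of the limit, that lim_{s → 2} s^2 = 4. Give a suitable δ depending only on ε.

Fix ε > 0. We seek δ > 0 with 0 < |s − 2| < δ ⇒ |s^2 − 4| < ε.
Factor: s^2 − 4 = (s − 2)(s + 2), so |s^2 − 4| = |s − 2|·|s + 2|.
Restrict δ ≤ 2. Then |s − 2| < 2 gives |s| < 4, so by the triangle inequality |s + 2| ≤ 4 + 2 = 6.
Hence |s^2 − 4| ≤ 6|s − 2|, which is < ε once |s − 2| < ε/6.
Take δ = min(2, ε/6). If 0 < |s − 2| < δ then both bounds hold and |s^2 − 4| ≤ 6|s − 2| < 6·(ε/6) = ε.

δ = min(2, ε/6)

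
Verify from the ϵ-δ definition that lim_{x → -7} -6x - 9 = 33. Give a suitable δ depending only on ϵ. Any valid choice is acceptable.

δ = ϵ/6

Let ϵ > 0. We need δ > 0 so that 0 < |x + 7| < δ implies |(-6x - 9) − 33| < ϵ.
Since (-6x - 9) − 33 = -6(x + 7), we have |(-6x - 9) − 33| = 6|x + 7|.
So 6|x + 7| < ϵ exactly when |x + 7| < ϵ/6.
Choosing δ = ϵ/6 gives |(-6x - 9) − 33| = 6|x + 7| < ϵ whenever |x + 7| < δ.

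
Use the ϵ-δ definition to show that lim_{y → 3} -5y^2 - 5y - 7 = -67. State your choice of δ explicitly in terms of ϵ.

δ = min(1, ϵ/40)

Fix ϵ > 0. We want δ > 0 such that 0 < |y − 3| < δ implies |(-5y^2 - 5y - 7) + 67| < ϵ.
(-5y^2 - 5y - 7) + 67 = -5y^2 - 5y + 60 = (y − 3)(-5y - 20).
So |(-5y^2 - 5y - 7) + 67| = |y − 3|·|-5y - 20|.
Assume first that |y − 3| < 1, so |y| < 4. Then |-5y - 20| ≤ 5·4 + 20 = 40.
Hence |(-5y^2 - 5y - 7) + 67| ≤ 40|y − 3| < ϵ provided |y − 3| < ϵ/40.
Choosing δ = min(1, ϵ/40) ensures both conditions, hence |(-5y^2 - 5y - 7) + 67| < ϵ.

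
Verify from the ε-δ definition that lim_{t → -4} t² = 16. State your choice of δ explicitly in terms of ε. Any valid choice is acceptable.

Let ε > 0 be given. We seek δ > 0 with 0 < |t + 4| < δ ⇒ |t² − 16| < ε.
Factor: t² − 16 = (t + 4)(t - 4), so |t² − 16| = |t + 4|·|t - 4|.
Restrict δ ≤ 1. Then |t + 4| < 1 gives |t| < 5, so by the triangle inequality |t - 4| ≤ 5 + 4 = 9.
Hence |t² − 16| ≤ 9|t + 4|, which is < ε once |t + 4| < ε/9.
Take δ = min(1, ε/9). If 0 < |t + 4| < δ then both bounds hold and |t² − 16| ≤ 9|t + 4| < 9·(ε/9) = ε.

δ = min(1, ε/9)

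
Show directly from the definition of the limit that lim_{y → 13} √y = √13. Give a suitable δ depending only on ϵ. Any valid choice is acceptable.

δ = min(13, √13·ϵ)

Let ϵ > 0 be given. We want δ > 0 such that 0 < |y − 13| < δ implies |√y − √13| < ϵ.
Multiplying by the conjugate, |√y − √13| = |y − 13|/(√y + √13).
Restrict δ ≤ 13 so that |y − 13| < 13 forces y > 0, and then √y + √13 > √13.
Hence |√y − √13| < |y − 13|/√13, which is < ϵ once |y − 13| < √13·ϵ.
Take δ = min(13, √13·ϵ). If 0 < |y − 13| < δ then y > 0 and |√y − √13| < |y − 13|/√13 < ϵ.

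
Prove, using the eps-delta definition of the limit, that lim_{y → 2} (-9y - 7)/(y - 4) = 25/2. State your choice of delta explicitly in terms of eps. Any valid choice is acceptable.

Suppose eps > 0. We want delta > 0 with 0 < |y − 2| < delta ⇒ |(-9y - 7)/(y - 4) − (25/2)| < eps.
Combining over a common denominator, (-9y - 7)/(y - 4) − (25/2) = [(-9y - 7)·(-2) − (-25)·(y - 4)] / [(-2)·(y - 4)] = 43(y − 2) / ((-2)(y - 4)).
So |(-9y - 7)/(y - 4) − (25/2)| = 43|y − 2| / (2·|y − 4|).
Restrict delta ≤ 1. Then |y − 2| < 1 gives |y − 4| = |(y − 2) + (-2)| ≥ 2 − 1 = 1.
Hence |(-9y - 7)/(y - 4) − (25/2)| < 43|y − 2|/(2·1) = (43/2)|y − 2|, which is < eps once |y − 2| < (2/43)eps.
Take delta = min(1, (2/43)eps). Then 0 < |y − 2| < delta forces both bounds, so |(-9y - 7)/(y - 4) − (25/2)| < eps.

delta = min(1, (2/43)eps)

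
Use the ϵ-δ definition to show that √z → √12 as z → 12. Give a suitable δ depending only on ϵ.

Suppose ϵ > 0. We want δ > 0 such that 0 < |z − 12| < δ implies |√z − √12| < ϵ.
Rationalise: √z − √12 = (z − 12)/(√z + √12), so |√z − √12| = |z − 12|/(√z + √12).
Restrict δ ≤ 12 so that |z − 12| < 12 forces z > 0, and then √z + √12 > √12.
Hence |√z − √12| < |z − 12|/√12, which is < ϵ once |z − 12| < √12·ϵ.
Take δ = min(12, √12·ϵ). If 0 < |z − 12| < δ then z > 0 and |√z − √12| < |z − 12|/√12 < ϵ.

δ = min(12, √12·ϵ)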